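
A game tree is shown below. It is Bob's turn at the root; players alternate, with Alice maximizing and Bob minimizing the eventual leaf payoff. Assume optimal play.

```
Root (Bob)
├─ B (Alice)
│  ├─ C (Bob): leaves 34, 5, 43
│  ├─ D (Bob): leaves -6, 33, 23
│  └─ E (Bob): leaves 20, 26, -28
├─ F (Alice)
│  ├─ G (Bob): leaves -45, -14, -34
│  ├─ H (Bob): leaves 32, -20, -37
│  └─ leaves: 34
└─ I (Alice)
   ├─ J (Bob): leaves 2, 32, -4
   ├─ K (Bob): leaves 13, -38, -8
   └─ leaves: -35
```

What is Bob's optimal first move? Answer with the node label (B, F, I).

C (Bob): min(34, 5, 43) = 5
D (Bob): min(-6, 33, 23) = -6
E (Bob): min(20, 26, -28) = -28
B (Alice): max(5, -6, -28) = 5
G (Bob): min(-45, -14, -34) = -45
H (Bob): min(32, -20, -37) = -37
F (Alice): max(-45, -37, 34) = 34
J (Bob): min(2, 32, -4) = -4
K (Bob): min(13, -38, -8) = -38
I (Alice): max(-4, -38, -35) = -4
Root (Bob): min(5, 34, -4) = -4
Bob picks the child with the lowest value: I (value -4).

I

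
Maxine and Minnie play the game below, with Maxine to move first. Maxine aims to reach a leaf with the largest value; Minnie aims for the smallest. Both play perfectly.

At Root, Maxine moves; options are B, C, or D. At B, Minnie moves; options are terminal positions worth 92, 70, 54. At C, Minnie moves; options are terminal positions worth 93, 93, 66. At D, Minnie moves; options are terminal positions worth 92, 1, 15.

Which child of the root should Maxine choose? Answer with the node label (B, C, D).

B (Minnie): min(92, 70, 54) = 54
C (Minnie): min(93, 93, 66) = 66
D (Minnie): min(92, 1, 15) = 1
Root (Maxine): max(54, 66, 1) = 66
Maxine picks the child with the highest value: C (value 66).

C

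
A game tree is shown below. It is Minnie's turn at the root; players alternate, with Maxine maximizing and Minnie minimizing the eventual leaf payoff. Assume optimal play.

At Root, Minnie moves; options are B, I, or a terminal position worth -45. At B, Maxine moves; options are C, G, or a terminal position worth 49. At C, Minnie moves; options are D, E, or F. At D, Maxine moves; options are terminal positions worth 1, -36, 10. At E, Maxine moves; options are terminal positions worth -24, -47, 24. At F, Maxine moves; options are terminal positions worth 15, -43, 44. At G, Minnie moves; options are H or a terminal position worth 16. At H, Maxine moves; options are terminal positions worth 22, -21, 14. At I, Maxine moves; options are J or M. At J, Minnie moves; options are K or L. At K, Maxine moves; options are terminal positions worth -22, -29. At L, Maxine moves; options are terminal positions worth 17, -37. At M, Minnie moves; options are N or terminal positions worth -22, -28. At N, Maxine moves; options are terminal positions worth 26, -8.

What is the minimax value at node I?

K: max(-22, -29) = -22
L: max(17, -37) = 17
J: min(-22, 17) = -22
N: max(26, -8) = 26
M: min(26, -22, -28) = -28
I: max(-22, -28) = -22

-22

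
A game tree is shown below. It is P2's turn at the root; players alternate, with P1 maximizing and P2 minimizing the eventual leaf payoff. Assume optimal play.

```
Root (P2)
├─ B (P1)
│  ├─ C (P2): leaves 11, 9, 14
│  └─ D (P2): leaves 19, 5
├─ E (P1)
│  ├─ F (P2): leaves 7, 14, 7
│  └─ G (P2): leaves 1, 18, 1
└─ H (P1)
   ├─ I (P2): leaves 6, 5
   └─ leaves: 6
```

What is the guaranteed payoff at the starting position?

6

C (P2): min(11, 9, 14) = 9
D (P2): min(19, 5) = 5
B (P1): max(9, 5) = 9
F (P2): min(7, 14, 7) = 7
G (P2): min(1, 18, 1) = 1
E (P1): max(7, 1) = 7
I (P2): min(6, 5) = 5
H (P1): max(5, 6) = 6
Root (P2): min(9, 7, 6) = 6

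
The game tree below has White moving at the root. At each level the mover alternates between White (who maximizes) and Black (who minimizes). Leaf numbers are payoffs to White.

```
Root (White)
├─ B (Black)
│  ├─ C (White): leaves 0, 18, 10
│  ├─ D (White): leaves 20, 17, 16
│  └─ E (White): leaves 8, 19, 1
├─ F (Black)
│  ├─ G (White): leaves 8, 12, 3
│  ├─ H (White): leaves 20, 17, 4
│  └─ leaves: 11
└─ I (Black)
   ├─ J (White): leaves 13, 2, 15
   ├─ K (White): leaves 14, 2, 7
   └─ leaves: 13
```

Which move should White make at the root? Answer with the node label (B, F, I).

C (White): max(0, 18, 10) = 18
D (White): max(20, 17, 16) = 20
E (White): max(8, 19, 1) = 19
B (Black): min(18, 20, 19) = 18
G (White): max(8, 12, 3) = 12
H (White): max(20, 17, 4) = 20
F (Black): min(12, 20, 11) = 11
J (White): max(13, 2, 15) = 15
K (White): max(14, 2, 7) = 14
I (Black): min(15, 14, 13) = 13
Root (White): max(18, 11, 13) = 18
White picks the child with the highest value: B (value 18).

B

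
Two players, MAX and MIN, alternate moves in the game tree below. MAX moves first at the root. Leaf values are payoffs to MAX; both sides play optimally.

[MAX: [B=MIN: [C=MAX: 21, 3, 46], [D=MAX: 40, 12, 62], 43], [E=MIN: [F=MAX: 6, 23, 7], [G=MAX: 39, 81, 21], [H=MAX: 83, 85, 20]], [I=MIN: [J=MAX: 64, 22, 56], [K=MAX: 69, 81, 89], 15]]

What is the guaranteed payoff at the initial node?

C (MAX): max(21, 3, 46) = 46
D (MAX): max(40, 12, 62) = 62
B (MIN): min(46, 62, 43) = 43
F (MAX): max(6, 23, 7) = 23
G (MAX): max(39, 81, 21) = 81
H (MAX): max(83, 85, 20) = 85
E (MIN): min(23, 81, 85) = 23
J (MAX): max(64, 22, 56) = 64
K (MAX): max(69, 81, 89) = 89
I (MIN): min(64, 89, 15) = 15
Root (MAX): max(43, 23, 15) = 43

43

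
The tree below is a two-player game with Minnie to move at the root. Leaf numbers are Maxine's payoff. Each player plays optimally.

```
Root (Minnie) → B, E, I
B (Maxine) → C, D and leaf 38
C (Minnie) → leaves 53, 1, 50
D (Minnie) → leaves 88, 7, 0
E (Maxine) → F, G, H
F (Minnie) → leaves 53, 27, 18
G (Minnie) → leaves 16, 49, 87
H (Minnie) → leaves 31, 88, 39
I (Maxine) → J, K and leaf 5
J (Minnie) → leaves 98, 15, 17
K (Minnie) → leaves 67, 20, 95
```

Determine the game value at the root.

C (Minnie): min(53, 1, 50) = 1
D (Minnie): min(88, 7, 0) = 0
B (Maxine): max(1, 0, 38) = 38
F (Minnie): min(53, 27, 18) = 18
G (Minnie): min(16, 49, 87) = 16
H (Minnie): min(31, 88, 39) = 31
E (Maxine): max(18, 16, 31) = 31
J (Minnie): min(98, 15, 17) = 15
K (Minnie): min(67, 20, 95) = 20
I (Maxine): max(15, 20, 5) = 20
Root (Minnie): min(38, 31, 20) = 20

20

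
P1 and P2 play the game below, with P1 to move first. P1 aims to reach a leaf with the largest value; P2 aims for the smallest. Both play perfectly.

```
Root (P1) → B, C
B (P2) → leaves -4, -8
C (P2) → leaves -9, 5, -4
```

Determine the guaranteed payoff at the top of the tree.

B (P2): min(-4, -8) = -8
C (P2): min(-9, 5, -4) = -9
Root (P1): max(-8, -9) = -8

-8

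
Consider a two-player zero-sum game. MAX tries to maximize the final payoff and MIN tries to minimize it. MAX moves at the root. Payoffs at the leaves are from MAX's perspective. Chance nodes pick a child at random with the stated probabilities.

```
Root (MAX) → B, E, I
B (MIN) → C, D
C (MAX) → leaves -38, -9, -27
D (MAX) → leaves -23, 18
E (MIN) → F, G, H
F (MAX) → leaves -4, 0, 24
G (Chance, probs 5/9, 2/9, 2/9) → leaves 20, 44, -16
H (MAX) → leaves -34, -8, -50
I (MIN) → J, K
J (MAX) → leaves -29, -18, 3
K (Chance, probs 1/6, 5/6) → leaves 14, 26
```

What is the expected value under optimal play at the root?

3

C (MAX): max(-38, -9, -27) = -9
D (MAX): max(-23, 18) = 18
B (MIN): min(-9, 18) = -9
F (MAX): max(-4, 0, 24) = 24
G (Chance): 5/9·20 + 2/9·44 + 2/9·-16 = 17.33
H (MAX): max(-34, -8, -50) = -8
E (MIN): min(24, 17.33, -8) = -8
J (MAX): max(-29, -18, 3) = 3
K (Chance): 1/6·14 + 5/6·26 = 24
I (MIN): min(3, 24) = 3
Root (MAX): max(-9, -8, 3) = 3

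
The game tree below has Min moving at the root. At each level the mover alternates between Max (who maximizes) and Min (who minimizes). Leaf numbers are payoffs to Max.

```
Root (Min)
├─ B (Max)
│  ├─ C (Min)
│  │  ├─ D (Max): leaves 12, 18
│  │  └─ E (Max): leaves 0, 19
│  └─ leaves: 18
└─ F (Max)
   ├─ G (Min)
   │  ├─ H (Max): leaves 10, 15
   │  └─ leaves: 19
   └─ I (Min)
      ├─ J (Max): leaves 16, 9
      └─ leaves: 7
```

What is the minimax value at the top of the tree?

D (Max): max(12, 18) = 18
E (Max): max(0, 19) = 19
C (Min): min(18, 19) = 18
B (Max): max(18, 18) = 18
H (Max): max(10, 15) = 15
G (Min): min(15, 19) = 15
J (Max): max(16, 9) = 16
I (Min): min(16, 7) = 7
F (Max): max(15, 7) = 15
Root (Min): min(18, 15) = 15

15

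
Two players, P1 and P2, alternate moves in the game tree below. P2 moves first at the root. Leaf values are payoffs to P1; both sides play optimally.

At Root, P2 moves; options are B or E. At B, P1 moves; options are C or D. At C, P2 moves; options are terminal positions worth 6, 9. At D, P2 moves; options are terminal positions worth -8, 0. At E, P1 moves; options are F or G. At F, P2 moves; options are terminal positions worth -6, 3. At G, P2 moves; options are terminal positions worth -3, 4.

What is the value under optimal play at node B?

C: min(6, 9) = 6
D: min(-8, 0) = -8
B: max(6, -8) = 6

6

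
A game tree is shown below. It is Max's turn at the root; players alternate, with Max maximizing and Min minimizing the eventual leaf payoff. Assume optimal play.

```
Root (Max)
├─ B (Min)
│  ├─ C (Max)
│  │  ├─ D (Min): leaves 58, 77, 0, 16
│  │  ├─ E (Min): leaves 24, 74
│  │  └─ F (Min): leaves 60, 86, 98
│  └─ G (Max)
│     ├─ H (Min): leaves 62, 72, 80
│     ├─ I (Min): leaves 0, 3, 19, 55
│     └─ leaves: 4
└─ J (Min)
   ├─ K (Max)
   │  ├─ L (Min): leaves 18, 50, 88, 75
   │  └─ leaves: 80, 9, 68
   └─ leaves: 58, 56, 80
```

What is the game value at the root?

D (Min): min(58, 77, 0, 16) = 0
E (Min): min(24, 74) = 24
F (Min): min(60, 86, 98) = 60
C (Max): max(0, 24, 60) = 60
H (Min): min(62, 72, 80) = 62
I (Min): min(0, 3, 19, 55) = 0
G (Max): max(62, 0, 4) = 62
B (Min): min(60, 62) = 60
L (Min): min(18, 50, 88, 75) = 18
K (Max): max(18, 80, 9, 68) = 80
J (Min): min(80, 58, 56, 80) = 56
Root (Max): max(60, 56) = 60

60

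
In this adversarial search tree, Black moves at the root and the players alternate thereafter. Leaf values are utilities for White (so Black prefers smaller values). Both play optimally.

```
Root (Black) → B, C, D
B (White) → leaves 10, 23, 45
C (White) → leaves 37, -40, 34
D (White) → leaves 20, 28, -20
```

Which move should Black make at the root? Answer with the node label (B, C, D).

B (White): max(10, 23, 45) = 45
C (White): max(37, -40, 34) = 37
D (White): max(20, 28, -20) = 28
Root (Black): min(45, 37, 28) = 28
Black picks the child with the lowest value: D (value 28).

D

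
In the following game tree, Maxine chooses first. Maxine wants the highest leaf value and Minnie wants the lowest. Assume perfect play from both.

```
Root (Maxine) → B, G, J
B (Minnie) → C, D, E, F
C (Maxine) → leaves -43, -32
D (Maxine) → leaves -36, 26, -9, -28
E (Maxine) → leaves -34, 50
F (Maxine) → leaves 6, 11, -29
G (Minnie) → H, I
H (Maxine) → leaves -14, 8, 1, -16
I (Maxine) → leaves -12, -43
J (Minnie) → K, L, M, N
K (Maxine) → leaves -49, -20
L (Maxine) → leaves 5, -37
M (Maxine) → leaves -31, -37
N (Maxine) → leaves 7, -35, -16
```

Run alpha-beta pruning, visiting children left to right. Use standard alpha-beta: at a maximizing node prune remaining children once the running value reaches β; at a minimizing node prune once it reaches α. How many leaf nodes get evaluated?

15

C [α=-∞,β=+∞]: v=-32
D [α=-∞,β=-32]: v=26 after child 2 ≥ β → β-cutoff, skip 2
E [α=-∞,β=-32]: v=50
F [α=-∞,β=-32]: v=6 after child 1 ≥ β → β-cutoff, skip 2
B [α=-∞,β=+∞]: v=-32
H [α=-32,β=+∞]: v=8
I [α=-32,β=8]: v=-12
G [α=-32,β=+∞]: v=-12
K [α=-12,β=+∞]: v=-20
J [α=-12,β=+∞]: v=-20 after child 1 ≤ α → α-cutoff, skip 3
Root [α=-∞,β=+∞]: v=-12
Leaves evaluated: 15 of 26.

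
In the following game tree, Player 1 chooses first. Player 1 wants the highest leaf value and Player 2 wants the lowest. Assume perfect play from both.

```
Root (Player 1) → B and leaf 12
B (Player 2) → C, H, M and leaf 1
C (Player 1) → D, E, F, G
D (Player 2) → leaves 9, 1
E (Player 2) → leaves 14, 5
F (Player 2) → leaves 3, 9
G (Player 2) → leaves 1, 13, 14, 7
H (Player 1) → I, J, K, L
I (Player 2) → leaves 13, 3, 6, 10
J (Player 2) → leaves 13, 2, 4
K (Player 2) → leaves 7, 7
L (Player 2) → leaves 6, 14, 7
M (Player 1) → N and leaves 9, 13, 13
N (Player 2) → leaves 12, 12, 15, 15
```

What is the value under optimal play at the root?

12

D (Player 2): min(9, 1) = 1
E (Player 2): min(14, 5) = 5
F (Player 2): min(3, 9) = 3
G (Player 2): min(1, 13, 14, 7) = 1
C (Player 1): max(1, 5, 3, 1) = 5
I (Player 2): min(13, 3, 6, 10) = 3
J (Player 2): min(13, 2, 4) = 2
K (Player 2): min(7, 7) = 7
L (Player 2): min(6, 14, 7) = 6
H (Player 1): max(3, 2, 7, 6) = 7
N (Player 2): min(12, 12, 15, 15) = 12
M (Player 1): max(12, 9, 13, 13) = 13
B (Player 2): min(5, 7, 13, 1) = 1
Root (Player 1): max(1, 12) = 12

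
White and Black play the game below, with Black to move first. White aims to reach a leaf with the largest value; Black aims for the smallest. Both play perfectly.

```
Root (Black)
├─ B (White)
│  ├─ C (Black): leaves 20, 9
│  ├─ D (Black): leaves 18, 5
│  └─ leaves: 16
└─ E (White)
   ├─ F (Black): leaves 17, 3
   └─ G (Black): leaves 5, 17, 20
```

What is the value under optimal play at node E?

F: min(17, 3) = 3
G: min(5, 17, 20) = 5
E: max(3, 5) = 5

5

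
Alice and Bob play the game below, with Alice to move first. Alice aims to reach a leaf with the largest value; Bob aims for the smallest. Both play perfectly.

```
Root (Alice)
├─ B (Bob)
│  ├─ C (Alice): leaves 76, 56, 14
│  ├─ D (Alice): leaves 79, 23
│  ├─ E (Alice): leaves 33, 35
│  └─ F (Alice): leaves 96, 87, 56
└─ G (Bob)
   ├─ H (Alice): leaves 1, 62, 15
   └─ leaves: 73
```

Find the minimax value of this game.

62

C (Alice): max(76, 56, 14) = 76
D (Alice): max(79, 23) = 79
E (Alice): max(33, 35) = 35
F (Alice): max(96, 87, 56) = 96
B (Bob): min(76, 79, 35, 96) = 35
H (Alice): max(1, 62, 15) = 62
G (Bob): min(62, 73) = 62
Root (Alice): max(35, 62) = 62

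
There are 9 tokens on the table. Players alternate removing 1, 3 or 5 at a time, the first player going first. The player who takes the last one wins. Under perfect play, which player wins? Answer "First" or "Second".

Positions where the player to move wins (W) vs loses (L):
i:   0  1  2  3  4  5  6  7  8  9
     L  W  L  W  L  W  L  W  L  W
Position 9 is W, so the first player wins.

First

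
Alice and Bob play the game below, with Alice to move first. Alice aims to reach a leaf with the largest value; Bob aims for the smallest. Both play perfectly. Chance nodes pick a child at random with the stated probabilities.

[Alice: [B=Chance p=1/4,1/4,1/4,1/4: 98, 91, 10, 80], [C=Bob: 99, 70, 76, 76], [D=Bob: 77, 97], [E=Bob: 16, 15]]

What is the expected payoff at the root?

B (Chance): 1/4·98 + 1/4·91 + 1/4·10 + 1/4·80 = 69.75
C (Bob): min(99, 70, 76, 76) = 70
D (Bob): min(77, 97) = 77
E (Bob): min(16, 15) = 15
Root (Alice): max(69.75, 70, 77, 15) = 77

77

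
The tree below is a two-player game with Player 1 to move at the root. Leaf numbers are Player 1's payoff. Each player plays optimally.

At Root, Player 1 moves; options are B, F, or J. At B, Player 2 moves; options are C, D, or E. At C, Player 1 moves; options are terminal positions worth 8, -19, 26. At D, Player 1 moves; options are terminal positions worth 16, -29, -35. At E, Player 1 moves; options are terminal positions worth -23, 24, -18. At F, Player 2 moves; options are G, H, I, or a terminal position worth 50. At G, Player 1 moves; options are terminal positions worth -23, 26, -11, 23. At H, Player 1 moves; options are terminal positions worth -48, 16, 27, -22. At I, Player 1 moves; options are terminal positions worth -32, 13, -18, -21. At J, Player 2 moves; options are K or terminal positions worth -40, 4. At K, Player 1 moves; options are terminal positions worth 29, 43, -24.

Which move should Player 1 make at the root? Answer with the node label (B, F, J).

B

C (Player 1): max(8, -19, 26) = 26
D (Player 1): max(16, -29, -35) = 16
E (Player 1): max(-23, 24, -18) = 24
B (Player 2): min(26, 16, 24) = 16
G (Player 1): max(-23, 26, -11, 23) = 26
H (Player 1): max(-48, 16, 27, -22) = 27
I (Player 1): max(-32, 13, -18, -21) = 13
F (Player 2): min(26, 27, 13, 50) = 13
K (Player 1): max(29, 43, -24) = 43
J (Player 2): min(43, -40, 4) = -40
Root (Player 1): max(16, 13, -40) = 16
Player 1 picks the child with the highest value: B (value 16).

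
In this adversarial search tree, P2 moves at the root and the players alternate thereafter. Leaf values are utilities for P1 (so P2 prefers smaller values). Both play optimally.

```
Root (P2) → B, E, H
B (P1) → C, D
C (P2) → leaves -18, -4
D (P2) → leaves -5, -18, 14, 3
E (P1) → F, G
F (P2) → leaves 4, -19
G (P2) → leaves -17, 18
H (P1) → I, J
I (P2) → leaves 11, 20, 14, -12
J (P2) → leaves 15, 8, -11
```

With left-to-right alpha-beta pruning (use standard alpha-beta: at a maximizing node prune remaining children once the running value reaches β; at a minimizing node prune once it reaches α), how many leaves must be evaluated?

12

C [α=-∞,β=+∞]: v=-18
D [α=-18,β=+∞]: v=-18 after child 2 ≤ α → α-cutoff, skip 2
B [α=-∞,β=+∞]: v=-18
F [α=-∞,β=-18]: v=-19
G [α=-19,β=-18]: v=-17
E [α=-∞,β=-18]: v=-17
I [α=-∞,β=-18]: v=-12
H [α=-∞,β=-18]: v=-12 after child 1 ≥ β → β-cutoff, skip 1
Root [α=-∞,β=+∞]: v=-18
Leaves evaluated: 12 of 17.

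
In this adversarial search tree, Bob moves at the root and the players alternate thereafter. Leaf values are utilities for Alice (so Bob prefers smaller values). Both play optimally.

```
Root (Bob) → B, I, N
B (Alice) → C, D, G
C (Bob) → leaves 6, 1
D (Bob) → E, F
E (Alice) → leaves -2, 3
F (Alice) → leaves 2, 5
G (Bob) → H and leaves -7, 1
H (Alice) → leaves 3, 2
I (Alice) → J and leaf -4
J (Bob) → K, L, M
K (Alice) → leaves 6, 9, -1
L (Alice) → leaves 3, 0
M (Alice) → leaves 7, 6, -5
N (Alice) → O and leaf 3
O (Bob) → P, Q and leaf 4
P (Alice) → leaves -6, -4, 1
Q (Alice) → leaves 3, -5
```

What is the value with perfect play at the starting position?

3

C (Bob): min(6, 1) = 1
E (Alice): max(-2, 3) = 3
F (Alice): max(2, 5) = 5
D (Bob): min(3, 5) = 3
H (Alice): max(3, 2) = 3
G (Bob): min(3, -7, 1) = -7
B (Alice): max(1, 3, -7) = 3
K (Alice): max(6, 9, -1) = 9
L (Alice): max(3, 0) = 3
M (Alice): max(7, 6, -5) = 7
J (Bob): min(9, 3, 7) = 3
I (Alice): max(3, -4) = 3
P (Alice): max(-6, -4, 1) = 1
Q (Alice): max(3, -5) = 3
O (Bob): min(1, 3, 4) = 1
N (Alice): max(1, 3) = 3
Root (Bob): min(3, 3, 3) = 3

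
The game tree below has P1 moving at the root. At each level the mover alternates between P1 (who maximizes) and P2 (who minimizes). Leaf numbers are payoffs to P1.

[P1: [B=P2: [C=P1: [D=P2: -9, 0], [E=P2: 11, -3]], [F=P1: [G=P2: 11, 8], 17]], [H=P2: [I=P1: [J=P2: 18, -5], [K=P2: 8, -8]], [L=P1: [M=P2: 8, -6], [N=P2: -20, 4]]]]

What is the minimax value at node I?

-5

J: min(18, -5) = -5
K: min(8, -8) = -8
I: max(-5, -8) = -5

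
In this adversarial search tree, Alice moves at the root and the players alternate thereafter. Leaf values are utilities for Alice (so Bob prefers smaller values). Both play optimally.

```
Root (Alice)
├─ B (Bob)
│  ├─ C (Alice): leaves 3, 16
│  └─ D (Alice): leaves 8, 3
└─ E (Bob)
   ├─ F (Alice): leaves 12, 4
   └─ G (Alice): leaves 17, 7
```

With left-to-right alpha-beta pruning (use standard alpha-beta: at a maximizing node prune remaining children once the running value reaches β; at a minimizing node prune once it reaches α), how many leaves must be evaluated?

7

C [α=-∞,β=+∞]: v=16
D [α=-∞,β=16]: v=8
B [α=-∞,β=+∞]: v=8
F [α=8,β=+∞]: v=12
G [α=8,β=12]: v=17 after child 1 ≥ β → β-cutoff, skip 1
E [α=8,β=+∞]: v=12
Root [α=-∞,β=+∞]: v=12
Leaves evaluated: 7 of 8.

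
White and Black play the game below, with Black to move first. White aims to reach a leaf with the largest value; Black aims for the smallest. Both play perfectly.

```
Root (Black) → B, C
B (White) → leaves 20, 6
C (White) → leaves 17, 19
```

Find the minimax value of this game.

19

B (White): max(20, 6) = 20
C (White): max(17, 19) = 19
Root (Black): min(20, 19) = 19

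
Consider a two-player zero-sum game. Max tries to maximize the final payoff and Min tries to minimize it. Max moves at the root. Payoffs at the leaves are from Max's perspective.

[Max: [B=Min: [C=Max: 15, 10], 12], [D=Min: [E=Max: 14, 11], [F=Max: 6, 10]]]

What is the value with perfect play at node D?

E: max(14, 11) = 14
F: max(6, 10) = 10
D: min(14, 10) = 10

10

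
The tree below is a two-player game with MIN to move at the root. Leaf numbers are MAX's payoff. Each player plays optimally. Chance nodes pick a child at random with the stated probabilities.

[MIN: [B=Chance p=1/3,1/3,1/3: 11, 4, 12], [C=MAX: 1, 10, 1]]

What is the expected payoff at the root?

B (Chance): 1/3·11 + 1/3·4 + 1/3·12 = 9
C (MAX): max(1, 10, 1) = 10
Root (MIN): min(9, 10) = 9

9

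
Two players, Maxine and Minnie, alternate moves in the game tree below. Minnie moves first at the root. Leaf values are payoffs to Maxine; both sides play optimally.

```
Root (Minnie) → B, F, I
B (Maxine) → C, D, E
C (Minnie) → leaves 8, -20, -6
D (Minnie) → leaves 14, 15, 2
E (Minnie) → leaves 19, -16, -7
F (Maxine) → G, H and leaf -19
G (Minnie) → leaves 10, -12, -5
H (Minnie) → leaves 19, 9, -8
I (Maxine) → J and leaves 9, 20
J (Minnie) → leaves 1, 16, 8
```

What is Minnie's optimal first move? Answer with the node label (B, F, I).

C (Minnie): min(8, -20, -6) = -20
D (Minnie): min(14, 15, 2) = 2
E (Minnie): min(19, -16, -7) = -16
B (Maxine): max(-20, 2, -16) = 2
G (Minnie): min(10, -12, -5) = -12
H (Minnie): min(19, 9, -8) = -8
F (Maxine): max(-12, -8, -19) = -8
J (Minnie): min(1, 16, 8) = 1
I (Maxine): max(1, 9, 20) = 20
Root (Minnie): min(2, -8, 20) = -8
Minnie picks the child with the lowest value: F (value -8).

F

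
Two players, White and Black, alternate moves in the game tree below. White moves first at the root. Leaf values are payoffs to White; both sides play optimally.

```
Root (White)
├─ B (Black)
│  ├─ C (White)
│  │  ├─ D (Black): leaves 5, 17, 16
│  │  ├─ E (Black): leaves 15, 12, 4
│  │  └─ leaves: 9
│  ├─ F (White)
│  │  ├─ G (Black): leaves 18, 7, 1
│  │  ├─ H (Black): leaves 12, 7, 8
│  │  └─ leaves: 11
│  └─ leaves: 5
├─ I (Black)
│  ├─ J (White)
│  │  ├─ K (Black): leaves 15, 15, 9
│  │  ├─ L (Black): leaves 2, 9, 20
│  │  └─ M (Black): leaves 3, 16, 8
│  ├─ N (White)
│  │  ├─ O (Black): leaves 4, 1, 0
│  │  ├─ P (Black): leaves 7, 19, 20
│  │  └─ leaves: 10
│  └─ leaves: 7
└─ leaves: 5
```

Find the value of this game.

D (Black): min(5, 17, 16) = 5
E (Black): min(15, 12, 4) = 4
C (White): max(5, 4, 9) = 9
G (Black): min(18, 7, 1) = 1
H (Black): min(12, 7, 8) = 7
F (White): max(1, 7, 11) = 11
B (Black): min(9, 11, 5) = 5
K (Black): min(15, 15, 9) = 9
L (Black): min(2, 9, 20) = 2
M (Black): min(3, 16, 8) = 3
J (White): max(9, 2, 3) = 9
O (Black): min(4, 1, 0) = 0
P (Black): min(7, 19, 20) = 7
N (White): max(0, 7, 10) = 10
I (Black): min(9, 10, 7) = 7
Root (White): max(5, 7, 5) = 7

7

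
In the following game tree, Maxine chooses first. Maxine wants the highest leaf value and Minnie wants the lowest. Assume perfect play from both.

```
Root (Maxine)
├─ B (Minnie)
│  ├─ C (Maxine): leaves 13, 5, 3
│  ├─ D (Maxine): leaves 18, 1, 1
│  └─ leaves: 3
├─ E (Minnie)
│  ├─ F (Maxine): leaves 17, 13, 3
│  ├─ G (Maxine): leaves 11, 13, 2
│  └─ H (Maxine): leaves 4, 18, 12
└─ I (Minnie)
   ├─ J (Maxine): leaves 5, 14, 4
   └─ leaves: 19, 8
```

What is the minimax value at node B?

C: max(13, 5, 3) = 13
D: max(18, 1, 1) = 18
B: min(13, 18, 3) = 3

3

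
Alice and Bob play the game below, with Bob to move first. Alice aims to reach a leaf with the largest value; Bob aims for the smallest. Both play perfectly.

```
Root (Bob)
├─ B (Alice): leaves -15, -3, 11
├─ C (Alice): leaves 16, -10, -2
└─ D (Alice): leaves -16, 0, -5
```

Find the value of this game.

B (Alice): max(-15, -3, 11) = 11
C (Alice): max(16, -10, -2) = 16
D (Alice): max(-16, 0, -5) = 0
Root (Bob): min(11, 16, 0) = 0

0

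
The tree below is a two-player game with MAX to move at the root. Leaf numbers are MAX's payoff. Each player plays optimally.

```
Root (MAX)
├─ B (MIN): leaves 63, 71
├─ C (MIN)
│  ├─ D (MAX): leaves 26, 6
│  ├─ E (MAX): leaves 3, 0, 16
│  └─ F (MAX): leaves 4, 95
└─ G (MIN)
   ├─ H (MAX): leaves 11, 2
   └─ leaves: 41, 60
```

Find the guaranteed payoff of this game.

63

B (MIN): min(63, 71) = 63
D (MAX): max(26, 6) = 26
E (MAX): max(3, 0, 16) = 16
F (MAX): max(4, 95) = 95
C (MIN): min(26, 16, 95) = 16
H (MAX): max(11, 2) = 11
G (MIN): min(11, 41, 60) = 11
Root (MAX): max(63, 16, 11) = 63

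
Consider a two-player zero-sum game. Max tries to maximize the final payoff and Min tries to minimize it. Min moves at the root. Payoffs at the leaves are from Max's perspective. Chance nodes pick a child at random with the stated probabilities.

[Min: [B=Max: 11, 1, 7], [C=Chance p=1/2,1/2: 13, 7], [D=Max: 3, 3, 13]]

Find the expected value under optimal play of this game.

B (Max): max(11, 1, 7) = 11
C (Chance): 1/2·13 + 1/2·7 = 10
D (Max): max(3, 3, 13) = 13
Root (Min): min(11, 10, 13) = 10

10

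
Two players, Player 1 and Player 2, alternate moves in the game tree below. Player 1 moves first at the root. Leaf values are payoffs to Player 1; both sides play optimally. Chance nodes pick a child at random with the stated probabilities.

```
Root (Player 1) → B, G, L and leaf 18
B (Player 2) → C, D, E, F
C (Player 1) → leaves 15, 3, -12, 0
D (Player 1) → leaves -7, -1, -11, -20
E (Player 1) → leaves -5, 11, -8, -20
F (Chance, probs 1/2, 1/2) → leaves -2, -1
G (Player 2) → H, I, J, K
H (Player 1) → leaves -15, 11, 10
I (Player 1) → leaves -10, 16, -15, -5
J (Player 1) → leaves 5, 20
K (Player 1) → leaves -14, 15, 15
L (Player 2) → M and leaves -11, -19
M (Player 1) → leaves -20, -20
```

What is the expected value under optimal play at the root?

18

C (Player 1): max(15, 3, -12, 0) = 15
D (Player 1): max(-7, -1, -11, -20) = -1
E (Player 1): max(-5, 11, -8, -20) = 11
F (Chance): 1/2·-2 + 1/2·-1 = -1.5
B (Player 2): min(15, -1, 11, -1.5) = -1.5
H (Player 1): max(-15, 11, 10) = 11
I (Player 1): max(-10, 16, -15, -5) = 16
J (Player 1): max(5, 20) = 20
K (Player 1): max(-14, 15, 15) = 15
G (Player 2): min(11, 16, 20, 15) = 11
M (Player 1): max(-20, -20) = -20
L (Player 2): min(-20, -11, -19) = -20
Root (Player 1): max(-1.5, 11, -20, 18) = 18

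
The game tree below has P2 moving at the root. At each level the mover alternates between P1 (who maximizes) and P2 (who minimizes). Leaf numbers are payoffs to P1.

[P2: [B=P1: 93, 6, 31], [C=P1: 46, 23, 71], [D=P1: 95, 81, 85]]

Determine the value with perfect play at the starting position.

71

B (P1): max(93, 6, 31) = 93
C (P1): max(46, 23, 71) = 71
D (P1): max(95, 81, 85) = 95
Root (P2): min(93, 71, 95) = 71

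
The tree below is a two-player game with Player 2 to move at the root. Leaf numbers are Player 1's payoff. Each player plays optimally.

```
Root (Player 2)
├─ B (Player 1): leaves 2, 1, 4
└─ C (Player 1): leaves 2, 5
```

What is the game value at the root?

4

B (Player 1): max(2, 1, 4) = 4
C (Player 1): max(2, 5) = 5
Root (Player 2): min(4, 5) = 4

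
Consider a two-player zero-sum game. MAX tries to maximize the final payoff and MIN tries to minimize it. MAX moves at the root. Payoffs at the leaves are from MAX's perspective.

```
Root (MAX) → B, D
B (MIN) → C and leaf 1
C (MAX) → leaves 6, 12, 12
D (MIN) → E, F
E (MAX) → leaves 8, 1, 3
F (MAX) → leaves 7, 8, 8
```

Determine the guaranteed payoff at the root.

C (MAX): max(6, 12, 12) = 12
B (MIN): min(12, 1) = 1
E (MAX): max(8, 1, 3) = 8
F (MAX): max(7, 8, 8) = 8
D (MIN): min(8, 8) = 8
Root (MAX): max(1, 8) = 8

8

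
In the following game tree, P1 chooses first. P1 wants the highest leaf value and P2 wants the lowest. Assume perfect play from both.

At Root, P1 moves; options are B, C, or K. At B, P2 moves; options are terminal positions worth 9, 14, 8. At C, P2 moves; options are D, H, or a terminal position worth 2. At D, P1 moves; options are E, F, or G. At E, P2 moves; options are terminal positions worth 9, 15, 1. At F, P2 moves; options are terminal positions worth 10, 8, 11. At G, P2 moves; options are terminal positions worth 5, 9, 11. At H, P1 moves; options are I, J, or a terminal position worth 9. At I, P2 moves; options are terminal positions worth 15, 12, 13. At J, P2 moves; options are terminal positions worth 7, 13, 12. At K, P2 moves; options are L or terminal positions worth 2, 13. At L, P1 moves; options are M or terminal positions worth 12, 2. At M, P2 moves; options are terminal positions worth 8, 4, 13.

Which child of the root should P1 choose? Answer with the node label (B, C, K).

B

B (P2): min(9, 14, 8) = 8
E (P2): min(9, 15, 1) = 1
F (P2): min(10, 8, 11) = 8
G (P2): min(5, 9, 11) = 5
D (P1): max(1, 8, 5) = 8
I (P2): min(15, 12, 13) = 12
J (P2): min(7, 13, 12) = 7
H (P1): max(12, 7, 9) = 12
C (P2): min(8, 12, 2) = 2
M (P2): min(8, 4, 13) = 4
L (P1): max(4, 12, 2) = 12
K (P2): min(12, 2, 13) = 2
Root (P1): max(8, 2, 2) = 8
P1 picks the child with the highest value: B (value 8).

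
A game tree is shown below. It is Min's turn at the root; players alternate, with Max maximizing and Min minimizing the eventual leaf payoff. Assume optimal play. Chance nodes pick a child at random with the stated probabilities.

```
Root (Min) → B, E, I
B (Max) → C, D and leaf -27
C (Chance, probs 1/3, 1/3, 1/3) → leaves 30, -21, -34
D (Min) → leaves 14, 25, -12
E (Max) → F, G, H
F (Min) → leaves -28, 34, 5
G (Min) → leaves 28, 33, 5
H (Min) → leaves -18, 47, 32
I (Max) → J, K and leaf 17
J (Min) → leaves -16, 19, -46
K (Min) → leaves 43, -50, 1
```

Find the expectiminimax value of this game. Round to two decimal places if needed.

C (Chance): 1/3·30 + 1/3·-21 + 1/3·-34 = -8.33
D (Min): min(14, 25, -12) = -12
B (Max): max(-8.33, -12, -27) = -8.33
F (Min): min(-28, 34, 5) = -28
G (Min): min(28, 33, 5) = 5
H (Min): min(-18, 47, 32) = -18
E (Max): max(-28, 5, -18) = 5
J (Min): min(-16, 19, -46) = -46
K (Min): min(43, -50, 1) = -50
I (Max): max(-46, -50, 17) = 17
Root (Min): min(-8.33, 5, 17) = -8.33

-8.33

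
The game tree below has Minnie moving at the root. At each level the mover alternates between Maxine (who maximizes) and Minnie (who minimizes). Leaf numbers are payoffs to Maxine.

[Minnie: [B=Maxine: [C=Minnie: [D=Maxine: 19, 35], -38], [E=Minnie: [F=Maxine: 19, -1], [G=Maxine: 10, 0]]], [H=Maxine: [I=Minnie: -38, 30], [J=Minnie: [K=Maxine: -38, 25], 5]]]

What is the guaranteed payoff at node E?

F: max(19, -1) = 19
G: max(10, 0) = 10
E: min(19, 10) = 10

10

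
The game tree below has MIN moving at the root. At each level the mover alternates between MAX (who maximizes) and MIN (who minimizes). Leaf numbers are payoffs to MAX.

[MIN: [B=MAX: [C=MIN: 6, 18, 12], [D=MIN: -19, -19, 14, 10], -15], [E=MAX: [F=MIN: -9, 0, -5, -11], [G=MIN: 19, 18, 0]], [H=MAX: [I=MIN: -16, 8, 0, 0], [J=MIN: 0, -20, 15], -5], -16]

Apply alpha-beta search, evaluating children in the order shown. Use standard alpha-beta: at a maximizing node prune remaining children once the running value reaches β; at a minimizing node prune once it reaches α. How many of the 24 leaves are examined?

20

C [α=-∞,β=+∞]: v=6
D [α=6,β=+∞]: v=-19 after child 1 ≤ α → α-cutoff, skip 3
B [α=-∞,β=+∞]: v=6
F [α=-∞,β=6]: v=-11
G [α=-11,β=6]: v=0
E [α=-∞,β=6]: v=0
I [α=-∞,β=0]: v=-16
J [α=-16,β=0]: v=-20 after child 2 ≤ α → α-cutoff, skip 1
H [α=-∞,β=0]: v=-5
Root [α=-∞,β=+∞]: v=-16
Leaves evaluated: 20 of 24.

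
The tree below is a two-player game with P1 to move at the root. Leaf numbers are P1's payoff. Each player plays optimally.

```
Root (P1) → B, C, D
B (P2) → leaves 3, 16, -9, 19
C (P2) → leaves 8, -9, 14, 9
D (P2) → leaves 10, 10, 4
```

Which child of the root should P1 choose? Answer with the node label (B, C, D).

D

B (P2): min(3, 16, -9, 19) = -9
C (P2): min(8, -9, 14, 9) = -9
D (P2): min(10, 10, 4) = 4
Root (P1): max(-9, -9, 4) = 4
P1 picks the child with the highest value: D (value 4).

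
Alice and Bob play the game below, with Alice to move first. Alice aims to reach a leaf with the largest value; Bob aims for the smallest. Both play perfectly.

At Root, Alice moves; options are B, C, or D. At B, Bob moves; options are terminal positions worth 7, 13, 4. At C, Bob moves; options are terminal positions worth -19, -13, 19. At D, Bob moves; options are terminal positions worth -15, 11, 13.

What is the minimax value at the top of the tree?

4

B (Bob): min(7, 13, 4) = 4
C (Bob): min(-19, -13, 19) = -19
D (Bob): min(-15, 11, 13) = -15
Root (Alice): max(4, -19, -15) = 4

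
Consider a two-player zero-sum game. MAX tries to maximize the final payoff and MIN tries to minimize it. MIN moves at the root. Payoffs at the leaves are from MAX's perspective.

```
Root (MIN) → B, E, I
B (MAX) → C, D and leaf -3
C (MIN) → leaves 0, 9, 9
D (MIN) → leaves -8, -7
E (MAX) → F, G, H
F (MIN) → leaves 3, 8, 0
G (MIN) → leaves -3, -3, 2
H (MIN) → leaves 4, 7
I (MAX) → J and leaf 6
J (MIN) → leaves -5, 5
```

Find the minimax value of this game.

C (MIN): min(0, 9, 9) = 0
D (MIN): min(-8, -7) = -8
B (MAX): max(0, -8, -3) = 0
F (MIN): min(3, 8, 0) = 0
G (MIN): min(-3, -3, 2) = -3
H (MIN): min(4, 7) = 4
E (MAX): max(0, -3, 4) = 4
J (MIN): min(-5, 5) = -5
I (MAX): max(-5, 6) = 6
Root (MIN): min(0, 4, 6) = 0

0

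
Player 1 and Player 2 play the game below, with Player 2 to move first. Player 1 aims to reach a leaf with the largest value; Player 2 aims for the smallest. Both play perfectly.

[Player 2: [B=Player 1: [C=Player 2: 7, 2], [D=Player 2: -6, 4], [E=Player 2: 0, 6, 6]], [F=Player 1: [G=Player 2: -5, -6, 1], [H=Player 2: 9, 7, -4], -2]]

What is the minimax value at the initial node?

-2

C (Player 2): min(7, 2) = 2
D (Player 2): min(-6, 4) = -6
E (Player 2): min(0, 6, 6) = 0
B (Player 1): max(2, -6, 0) = 2
G (Player 2): min(-5, -6, 1) = -6
H (Player 2): min(9, 7, -4) = -4
F (Player 1): max(-6, -4, -2) = -2
Root (Player 2): min(2, -2) = -2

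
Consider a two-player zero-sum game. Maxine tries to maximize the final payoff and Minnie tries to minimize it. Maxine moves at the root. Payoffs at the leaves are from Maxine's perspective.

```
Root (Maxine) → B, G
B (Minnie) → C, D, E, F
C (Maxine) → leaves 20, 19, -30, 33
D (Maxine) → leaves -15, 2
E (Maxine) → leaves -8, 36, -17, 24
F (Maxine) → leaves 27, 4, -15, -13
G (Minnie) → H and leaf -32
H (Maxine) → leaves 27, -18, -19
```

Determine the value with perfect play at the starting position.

C (Maxine): max(20, 19, -30, 33) = 33
D (Maxine): max(-15, 2) = 2
E (Maxine): max(-8, 36, -17, 24) = 36
F (Maxine): max(27, 4, -15, -13) = 27
B (Minnie): min(33, 2, 36, 27) = 2
H (Maxine): max(27, -18, -19) = 27
G (Minnie): min(27, -32) = -32
Root (Maxine): max(2, -32) = 2

2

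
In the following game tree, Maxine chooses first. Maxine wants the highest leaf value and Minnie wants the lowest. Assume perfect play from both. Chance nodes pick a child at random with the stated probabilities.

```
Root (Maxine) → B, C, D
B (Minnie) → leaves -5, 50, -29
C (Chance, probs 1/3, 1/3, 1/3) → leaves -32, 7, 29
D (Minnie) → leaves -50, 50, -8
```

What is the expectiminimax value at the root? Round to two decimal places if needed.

1.33

B (Minnie): min(-5, 50, -29) = -29
C (Chance): 1/3·-32 + 1/3·7 + 1/3·29 = 1.33
D (Minnie): min(-50, 50, -8) = -50
Root (Maxine): max(-29, 1.33, -50) = 1.33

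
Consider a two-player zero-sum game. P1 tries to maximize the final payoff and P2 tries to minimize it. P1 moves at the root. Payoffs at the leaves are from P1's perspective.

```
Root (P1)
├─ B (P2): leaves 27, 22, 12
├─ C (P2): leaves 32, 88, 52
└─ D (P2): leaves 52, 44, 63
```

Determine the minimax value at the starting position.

B (P2): min(27, 22, 12) = 12
C (P2): min(32, 88, 52) = 32
D (P2): min(52, 44, 63) = 44
Root (P1): max(12, 32, 44) = 44

44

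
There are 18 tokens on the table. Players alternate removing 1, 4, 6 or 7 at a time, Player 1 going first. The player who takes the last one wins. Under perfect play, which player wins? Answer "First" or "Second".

W/L table (W = player to move can force a win):
i:   0  1  2  3  4  5  6  7  8  9 10 11 12 13 14 15 16 17 18
     L  W  L  W  W  L  W  W  W  W  L  W  W  L  W  L  W  W  L
Position 18 is L, so the second player wins.

Second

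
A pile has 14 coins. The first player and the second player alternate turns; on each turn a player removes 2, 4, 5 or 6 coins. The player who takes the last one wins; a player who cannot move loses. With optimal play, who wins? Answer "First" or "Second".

i:   0  1  2  3  4  5  6  7  8  9 10 11 12 13 14
     L  L  W  W  W  W  W  W  L  L  W  W  W  W  W
Position 14 is W, so the first player wins.

First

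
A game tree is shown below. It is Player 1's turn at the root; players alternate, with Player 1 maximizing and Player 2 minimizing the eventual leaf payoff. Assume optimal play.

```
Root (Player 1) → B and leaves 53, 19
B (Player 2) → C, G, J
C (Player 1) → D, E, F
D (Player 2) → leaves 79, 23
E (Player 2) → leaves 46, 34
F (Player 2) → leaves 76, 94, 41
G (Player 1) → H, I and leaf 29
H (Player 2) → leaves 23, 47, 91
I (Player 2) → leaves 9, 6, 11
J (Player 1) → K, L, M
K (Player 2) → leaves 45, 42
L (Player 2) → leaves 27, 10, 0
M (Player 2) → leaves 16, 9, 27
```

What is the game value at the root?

53

D (Player 2): min(79, 23) = 23
E (Player 2): min(46, 34) = 34
F (Player 2): min(76, 94, 41) = 41
C (Player 1): max(23, 34, 41) = 41
H (Player 2): min(23, 47, 91) = 23
I (Player 2): min(9, 6, 11) = 6
G (Player 1): max(23, 6, 29) = 29
K (Player 2): min(45, 42) = 42
L (Player 2): min(27, 10, 0) = 0
M (Player 2): min(16, 9, 27) = 9
J (Player 1): max(42, 0, 9) = 42
B (Player 2): min(41, 29, 42) = 29
Root (Player 1): max(29, 53, 19) = 53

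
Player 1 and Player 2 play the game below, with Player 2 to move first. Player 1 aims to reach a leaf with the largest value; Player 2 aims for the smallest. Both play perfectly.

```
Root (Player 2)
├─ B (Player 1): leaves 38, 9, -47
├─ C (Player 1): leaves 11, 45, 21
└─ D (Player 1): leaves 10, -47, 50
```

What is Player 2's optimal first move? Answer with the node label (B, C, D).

B

B (Player 1): max(38, 9, -47) = 38
C (Player 1): max(11, 45, 21) = 45
D (Player 1): max(10, -47, 50) = 50
Root (Player 2): min(38, 45, 50) = 38
Player 2 picks the child with the lowest value: B (value 38).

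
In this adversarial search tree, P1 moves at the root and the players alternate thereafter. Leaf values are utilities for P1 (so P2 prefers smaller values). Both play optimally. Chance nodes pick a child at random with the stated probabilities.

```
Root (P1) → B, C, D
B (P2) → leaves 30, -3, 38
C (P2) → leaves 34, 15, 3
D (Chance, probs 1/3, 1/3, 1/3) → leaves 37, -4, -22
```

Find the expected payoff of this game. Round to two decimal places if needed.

B (P2): min(30, -3, 38) = -3
C (P2): min(34, 15, 3) = 3
D (Chance): 1/3·37 + 1/3·-4 + 1/3·-22 = 3.67
Root (P1): max(-3, 3, 3.67) = 3.67

3.67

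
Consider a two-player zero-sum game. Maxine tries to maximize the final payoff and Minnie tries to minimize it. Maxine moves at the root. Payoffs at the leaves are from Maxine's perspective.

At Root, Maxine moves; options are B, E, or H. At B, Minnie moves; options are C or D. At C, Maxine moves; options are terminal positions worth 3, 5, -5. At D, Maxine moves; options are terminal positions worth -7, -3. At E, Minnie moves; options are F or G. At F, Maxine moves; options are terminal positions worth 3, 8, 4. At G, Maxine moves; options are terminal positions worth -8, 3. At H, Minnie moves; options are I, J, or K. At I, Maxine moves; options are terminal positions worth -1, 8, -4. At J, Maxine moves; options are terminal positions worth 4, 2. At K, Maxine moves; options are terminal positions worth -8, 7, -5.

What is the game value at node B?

-3

C: max(3, 5, -5) = 5
D: max(-7, -3) = -3
B: min(5, -3) = -3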